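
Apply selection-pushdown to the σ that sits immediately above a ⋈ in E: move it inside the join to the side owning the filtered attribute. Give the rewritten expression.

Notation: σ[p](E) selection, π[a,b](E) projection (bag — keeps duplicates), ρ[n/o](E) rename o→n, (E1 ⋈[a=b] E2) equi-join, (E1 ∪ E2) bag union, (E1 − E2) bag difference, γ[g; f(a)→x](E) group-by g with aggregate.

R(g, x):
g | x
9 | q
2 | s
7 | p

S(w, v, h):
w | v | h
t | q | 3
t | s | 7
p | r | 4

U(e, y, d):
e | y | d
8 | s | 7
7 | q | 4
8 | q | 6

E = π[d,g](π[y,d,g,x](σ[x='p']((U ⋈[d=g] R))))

σ filters on x, owned by the right side.
E' = π[d,g](π[y,d,g,x]((U ⋈[d=g] σ[x='p'](R))))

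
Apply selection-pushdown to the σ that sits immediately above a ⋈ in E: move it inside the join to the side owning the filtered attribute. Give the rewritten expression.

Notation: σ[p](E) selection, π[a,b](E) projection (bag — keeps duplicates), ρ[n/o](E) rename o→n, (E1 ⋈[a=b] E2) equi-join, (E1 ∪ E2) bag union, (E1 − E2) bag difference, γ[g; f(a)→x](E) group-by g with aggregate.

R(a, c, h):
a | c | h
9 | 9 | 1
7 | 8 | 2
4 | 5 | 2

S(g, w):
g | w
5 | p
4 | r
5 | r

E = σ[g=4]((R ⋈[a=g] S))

σ filters on g, owned by the right side.
E' = (R ⋈[a=g] σ[g=4](S))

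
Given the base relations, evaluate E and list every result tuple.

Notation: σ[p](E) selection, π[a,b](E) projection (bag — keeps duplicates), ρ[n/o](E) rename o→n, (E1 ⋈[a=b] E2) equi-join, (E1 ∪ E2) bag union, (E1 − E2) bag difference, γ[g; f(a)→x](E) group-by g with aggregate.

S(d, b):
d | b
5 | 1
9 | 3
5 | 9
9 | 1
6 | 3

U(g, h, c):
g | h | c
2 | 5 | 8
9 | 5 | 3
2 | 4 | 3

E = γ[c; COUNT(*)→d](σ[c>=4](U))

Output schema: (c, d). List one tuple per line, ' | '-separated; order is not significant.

Subexpression sizes:
  U → 3
  σ[c>=4](U) → 1
  γ[c; COUNT(*)→d](σ[c>=4](U)) → 1

== RESULT ==
c | d
8 | 1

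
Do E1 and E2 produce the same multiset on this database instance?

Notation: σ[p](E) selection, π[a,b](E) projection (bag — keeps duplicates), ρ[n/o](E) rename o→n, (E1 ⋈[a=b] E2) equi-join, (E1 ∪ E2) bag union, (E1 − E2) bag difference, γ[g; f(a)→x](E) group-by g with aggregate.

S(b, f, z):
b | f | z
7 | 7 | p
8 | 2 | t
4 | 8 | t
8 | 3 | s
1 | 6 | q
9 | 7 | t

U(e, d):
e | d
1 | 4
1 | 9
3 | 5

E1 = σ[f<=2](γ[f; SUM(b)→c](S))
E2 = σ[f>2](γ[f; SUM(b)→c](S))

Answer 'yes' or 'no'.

E1 per-node cardinality:
  S → 6
  γ[f; SUM(b)→c](S) → 5
  σ[f<=2](γ[f; SUM(b)→c](S)) → 1
E2 per-node cardinality:
  S → 6
  γ[f; SUM(b)→c](S) → 5
  σ[f>2](γ[f; SUM(b)→c](S)) → 4

E1 result:
f | c
2 | 8
E2 result:
f | c
3 | 8
6 | 1
7 | 16
8 | 4
Witness: (3, 8) appears 0× in E1 but 1× in E2.

no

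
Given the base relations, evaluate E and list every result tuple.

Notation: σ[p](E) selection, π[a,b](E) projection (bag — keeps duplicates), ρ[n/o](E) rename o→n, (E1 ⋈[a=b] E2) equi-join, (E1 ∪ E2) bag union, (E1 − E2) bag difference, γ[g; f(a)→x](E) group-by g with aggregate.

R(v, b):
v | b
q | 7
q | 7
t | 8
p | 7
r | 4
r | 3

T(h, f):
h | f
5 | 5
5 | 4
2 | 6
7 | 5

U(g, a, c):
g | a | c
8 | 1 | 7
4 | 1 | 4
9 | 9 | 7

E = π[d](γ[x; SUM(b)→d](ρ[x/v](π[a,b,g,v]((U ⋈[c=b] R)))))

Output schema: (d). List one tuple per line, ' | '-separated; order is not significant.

Subexpression sizes:
  U → 3
  R → 6
  (U ⋈[c=b] R) → 7
  π[a,b,g,v]((U ⋈[c=b] R)) → 7
  ρ[x/v](π[a,b,g,v]((U ⋈[c=b] R))) → 7
  γ[x; SUM(b)→d](ρ[x/v](π[a,b,g,v]((U ⋈[c=b] R)))) → 3
  π[d](γ[x; SUM(b)→d](ρ[x/v](π[a,b,g,v]((U ⋈[c=b] R))))) → 3

== RESULT ==
d
4
14
28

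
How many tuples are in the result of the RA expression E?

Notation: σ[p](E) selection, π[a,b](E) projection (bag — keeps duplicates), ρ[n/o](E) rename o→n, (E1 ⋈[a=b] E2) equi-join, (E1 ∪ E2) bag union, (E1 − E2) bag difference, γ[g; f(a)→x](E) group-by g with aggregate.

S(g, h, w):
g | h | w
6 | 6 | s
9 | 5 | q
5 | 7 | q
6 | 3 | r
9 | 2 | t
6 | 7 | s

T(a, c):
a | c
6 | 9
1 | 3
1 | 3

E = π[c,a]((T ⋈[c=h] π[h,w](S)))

Stepwise |·|:
  T → 3
  S → 6
  π[h,w](S) → 6
  (T ⋈[c=h] π[h,w](S)) → 2
  π[c,a]((T ⋈[c=h] π[h,w](S))) → 2

|E| = 2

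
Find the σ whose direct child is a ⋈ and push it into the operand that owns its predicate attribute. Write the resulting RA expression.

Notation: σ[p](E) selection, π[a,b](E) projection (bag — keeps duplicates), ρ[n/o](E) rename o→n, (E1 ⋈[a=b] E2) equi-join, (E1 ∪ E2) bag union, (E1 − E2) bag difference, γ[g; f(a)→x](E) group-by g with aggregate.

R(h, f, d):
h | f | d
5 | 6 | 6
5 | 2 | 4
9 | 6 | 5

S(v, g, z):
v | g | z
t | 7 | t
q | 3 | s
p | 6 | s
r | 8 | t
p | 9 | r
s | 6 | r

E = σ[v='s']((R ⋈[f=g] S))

σ filters on v, owned by the right side.
E' = (R ⋈[f=g] σ[v='s'](S))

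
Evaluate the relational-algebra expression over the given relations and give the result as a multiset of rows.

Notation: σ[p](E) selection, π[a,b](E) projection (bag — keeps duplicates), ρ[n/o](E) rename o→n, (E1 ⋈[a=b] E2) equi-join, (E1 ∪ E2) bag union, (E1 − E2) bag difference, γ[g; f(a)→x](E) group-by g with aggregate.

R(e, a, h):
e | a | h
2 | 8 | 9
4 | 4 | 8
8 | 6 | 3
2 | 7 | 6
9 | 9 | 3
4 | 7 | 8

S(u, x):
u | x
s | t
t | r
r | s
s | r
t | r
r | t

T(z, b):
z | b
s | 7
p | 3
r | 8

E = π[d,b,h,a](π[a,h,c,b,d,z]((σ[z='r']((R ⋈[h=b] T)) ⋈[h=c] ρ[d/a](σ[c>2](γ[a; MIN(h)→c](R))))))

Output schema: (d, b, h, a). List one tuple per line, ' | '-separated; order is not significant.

Per-node cardinality:
  R → 6
  T → 3
  (R ⋈[h=b] T) → 4
  σ[z='r']((R ⋈[h=b] T)) → 2
  R → 6
  γ[a; MIN(h)→c](R) → 5
  σ[c>2](γ[a; MIN(h)→c](R)) → 5
  ρ[d/a](σ[c>2](γ[a; MIN(h)→c](R))) → 5
  (σ[z='r']((R ⋈[h=b] T)) ⋈[h=c] ρ[d/a](σ[c>2](γ[a; MIN(h)→c](R)))) → 2
  π[a,h,c,b,d,z]((σ[z='r']((R ⋈[h=b] T)) ⋈[h=c] ρ[d/a](σ[c>2](γ[a; MIN(h)→c](R))))) → 2
  π[d,b,h,a](π[a,h,c,b,d,z]((σ[z='r']((R ⋈[h=b] T)) ⋈[h=c] ρ[d/a](σ[c>2](γ[a; MIN(h)→c](R)))))) → 2

== RESULT ==
d | b | h | a
4 | 8 | 8 | 4
4 | 8 | 8 | 7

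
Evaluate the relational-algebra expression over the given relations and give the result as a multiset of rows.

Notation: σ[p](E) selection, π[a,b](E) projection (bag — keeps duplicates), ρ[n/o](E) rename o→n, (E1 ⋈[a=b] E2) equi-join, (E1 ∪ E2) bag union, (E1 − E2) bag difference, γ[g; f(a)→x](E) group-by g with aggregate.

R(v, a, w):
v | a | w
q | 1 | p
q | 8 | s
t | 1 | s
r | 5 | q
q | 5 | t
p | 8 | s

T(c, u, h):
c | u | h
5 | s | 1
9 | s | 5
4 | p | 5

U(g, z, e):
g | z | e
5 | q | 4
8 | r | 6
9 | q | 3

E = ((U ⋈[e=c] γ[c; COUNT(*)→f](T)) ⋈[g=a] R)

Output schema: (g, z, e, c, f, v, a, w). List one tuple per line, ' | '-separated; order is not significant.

Stepwise |·|:
  U → 3
  T → 3
  γ[c; COUNT(*)→f](T) → 3
  (U ⋈[e=c] γ[c; COUNT(*)→f](T)) → 1
  R → 6
  ((U ⋈[e=c] γ[c; COUNT(*)→f](T)) ⋈[g=a] R) → 2

== RESULT ==
g | z | e | c | f | v | a | w
5 | q | 4 | 4 | 1 | q | 5 | t
5 | q | 4 | 4 | 1 | r | 5 | q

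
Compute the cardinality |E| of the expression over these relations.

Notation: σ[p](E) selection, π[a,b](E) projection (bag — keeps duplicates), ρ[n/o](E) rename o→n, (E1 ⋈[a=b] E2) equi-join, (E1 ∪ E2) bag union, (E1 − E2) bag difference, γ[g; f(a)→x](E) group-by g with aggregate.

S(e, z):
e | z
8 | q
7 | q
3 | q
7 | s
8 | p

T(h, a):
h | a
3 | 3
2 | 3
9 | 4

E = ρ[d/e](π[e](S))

Row counts bottom-up:
  S → 5
  π[e](S) → 5
  ρ[d/e](π[e](S)) → 5

|E| = 5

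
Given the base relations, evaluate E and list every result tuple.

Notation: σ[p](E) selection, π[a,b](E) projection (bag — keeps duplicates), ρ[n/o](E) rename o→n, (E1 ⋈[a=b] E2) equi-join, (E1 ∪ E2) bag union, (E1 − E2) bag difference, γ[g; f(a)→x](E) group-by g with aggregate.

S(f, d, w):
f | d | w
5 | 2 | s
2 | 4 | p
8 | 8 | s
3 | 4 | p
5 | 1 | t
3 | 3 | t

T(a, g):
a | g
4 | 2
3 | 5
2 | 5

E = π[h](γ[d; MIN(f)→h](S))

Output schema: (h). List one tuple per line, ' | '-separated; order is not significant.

Stepwise |·|:
  S → 6
  γ[d; MIN(f)→h](S) → 5
  π[h](γ[d; MIN(f)→h](S)) → 5

== RESULT ==
h
2
3
5
5
8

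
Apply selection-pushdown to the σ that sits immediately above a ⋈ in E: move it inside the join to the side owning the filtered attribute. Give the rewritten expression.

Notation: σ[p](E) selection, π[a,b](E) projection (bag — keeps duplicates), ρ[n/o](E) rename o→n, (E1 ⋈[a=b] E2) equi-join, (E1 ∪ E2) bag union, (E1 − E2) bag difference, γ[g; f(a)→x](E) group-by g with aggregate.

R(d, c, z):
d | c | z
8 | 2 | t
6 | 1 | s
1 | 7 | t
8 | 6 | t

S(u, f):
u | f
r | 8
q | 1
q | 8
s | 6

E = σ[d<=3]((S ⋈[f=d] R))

σ filters on d, owned by the right side.
E' = (S ⋈[f=d] σ[d<=3](R))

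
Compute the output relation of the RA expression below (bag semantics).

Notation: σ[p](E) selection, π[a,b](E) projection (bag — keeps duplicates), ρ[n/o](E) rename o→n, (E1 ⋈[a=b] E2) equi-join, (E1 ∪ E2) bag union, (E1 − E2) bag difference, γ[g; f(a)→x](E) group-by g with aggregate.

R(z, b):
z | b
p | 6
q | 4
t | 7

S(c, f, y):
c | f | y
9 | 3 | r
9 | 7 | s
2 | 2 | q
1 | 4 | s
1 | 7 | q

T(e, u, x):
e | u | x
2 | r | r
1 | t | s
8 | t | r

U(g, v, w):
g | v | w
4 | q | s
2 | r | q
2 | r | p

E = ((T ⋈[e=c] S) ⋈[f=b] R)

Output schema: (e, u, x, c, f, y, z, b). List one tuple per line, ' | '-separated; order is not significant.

Subexpression sizes:
  T → 3
  S → 5
  (T ⋈[e=c] S) → 3
  R → 3
  ((T ⋈[e=c] S) ⋈[f=b] R) → 2

== RESULT ==
e | u | x | c | f | y | z | b
1 | t | s | 1 | 4 | s | q | 4
1 | t | s | 1 | 7 | q | t | 7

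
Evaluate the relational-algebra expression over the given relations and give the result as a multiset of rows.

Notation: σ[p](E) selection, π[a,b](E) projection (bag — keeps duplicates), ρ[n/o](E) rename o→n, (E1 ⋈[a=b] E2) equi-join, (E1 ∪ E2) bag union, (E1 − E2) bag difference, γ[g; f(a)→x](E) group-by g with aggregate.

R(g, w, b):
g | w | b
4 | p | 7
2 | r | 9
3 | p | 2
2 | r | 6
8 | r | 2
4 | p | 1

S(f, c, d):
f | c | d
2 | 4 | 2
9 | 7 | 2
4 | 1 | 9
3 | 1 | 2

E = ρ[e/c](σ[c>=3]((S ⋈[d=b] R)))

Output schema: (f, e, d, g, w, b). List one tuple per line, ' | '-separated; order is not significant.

Per-node cardinality:
  S → 4
  R → 6
  (S ⋈[d=b] R) → 7
  σ[c>=3]((S ⋈[d=b] R)) → 4
  ρ[e/c](σ[c>=3]((S ⋈[d=b] R))) → 4

== RESULT ==
f | e | d | g | w | b
2 | 4 | 2 | 3 | p | 2
2 | 4 | 2 | 8 | r | 2
9 | 7 | 2 | 3 | p | 2
9 | 7 | 2 | 8 | r | 2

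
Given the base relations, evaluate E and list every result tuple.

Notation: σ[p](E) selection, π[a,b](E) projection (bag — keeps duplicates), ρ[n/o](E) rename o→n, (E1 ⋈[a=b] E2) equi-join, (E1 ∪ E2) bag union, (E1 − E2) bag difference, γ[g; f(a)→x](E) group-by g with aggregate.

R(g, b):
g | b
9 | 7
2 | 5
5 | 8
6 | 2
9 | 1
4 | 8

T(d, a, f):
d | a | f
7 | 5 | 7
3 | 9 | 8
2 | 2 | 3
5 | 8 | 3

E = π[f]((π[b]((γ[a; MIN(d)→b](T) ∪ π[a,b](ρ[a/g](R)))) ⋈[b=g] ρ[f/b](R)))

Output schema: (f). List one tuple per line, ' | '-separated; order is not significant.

Subexpression sizes:
  T → 4
  γ[a; MIN(d)→b](T) → 4
  R → 6
  ρ[a/g](R) → 6
  π[a,b](ρ[a/g](R)) → 6
  (γ[a; MIN(d)→b](T) ∪ π[a,b](ρ[a/g](R))) → 10
  π[b]((γ[a; MIN(d)→b](T) ∪ π[a,b](ρ[a/g](R)))) → 10
  R → 6
  ρ[f/b](R) → 6
  (π[b]((γ[a; MIN(d)→b](T) ∪ π[a,b](ρ[a/g](R)))) ⋈[b=g] ρ[f/b](R)) → 4
  π[f]((π[b]((γ[a; MIN(d)→b](T) ∪ π[a,b](ρ[a/g](R)))) ⋈[b=g] ρ[f/b](R))) → 4

== RESULT ==
f
5
5
8
8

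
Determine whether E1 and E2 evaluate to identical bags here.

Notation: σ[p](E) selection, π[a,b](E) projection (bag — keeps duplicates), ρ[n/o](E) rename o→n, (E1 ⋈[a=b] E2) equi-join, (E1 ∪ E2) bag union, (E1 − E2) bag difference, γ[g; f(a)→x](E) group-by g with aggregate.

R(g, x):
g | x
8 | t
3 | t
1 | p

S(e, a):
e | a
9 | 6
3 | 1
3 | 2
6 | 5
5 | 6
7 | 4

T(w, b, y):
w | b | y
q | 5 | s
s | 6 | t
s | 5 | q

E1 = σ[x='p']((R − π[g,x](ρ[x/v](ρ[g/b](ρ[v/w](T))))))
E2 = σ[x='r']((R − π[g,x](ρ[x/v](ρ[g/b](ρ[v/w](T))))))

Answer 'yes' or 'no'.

E1 per-node cardinality:
  R → 3
  T → 3
  ρ[v/w](T) → 3
  ρ[g/b](ρ[v/w](T)) → 3
  ρ[x/v](ρ[g/b](ρ[v/w](T))) → 3
  π[g,x](ρ[x/v](ρ[g/b](ρ[v/w](T)))) → 3
  (R − π[g,x](ρ[x/v](ρ[g/b](ρ[v/w](T))))) → 3
  σ[x='p']((R − π[g,x](ρ[x/v](ρ[g/b](ρ[v/w](T)))))) → 1
E2 per-node cardinality:
  R → 3
  T → 3
  ρ[v/w](T) → 3
  ρ[g/b](ρ[v/w](T)) → 3
  ρ[x/v](ρ[g/b](ρ[v/w](T))) → 3
  π[g,x](ρ[x/v](ρ[g/b](ρ[v/w](T)))) → 3
  (R − π[g,x](ρ[x/v](ρ[g/b](ρ[v/w](T))))) → 3
  σ[x='r']((R − π[g,x](ρ[x/v](ρ[g/b](ρ[v/w](T)))))) → 0

E1 result:
g | x
1 | p
E2 result:
g | x
(0 rows)
Witness: (1, 'p') appears 1× in E1 but 0× in E2.

no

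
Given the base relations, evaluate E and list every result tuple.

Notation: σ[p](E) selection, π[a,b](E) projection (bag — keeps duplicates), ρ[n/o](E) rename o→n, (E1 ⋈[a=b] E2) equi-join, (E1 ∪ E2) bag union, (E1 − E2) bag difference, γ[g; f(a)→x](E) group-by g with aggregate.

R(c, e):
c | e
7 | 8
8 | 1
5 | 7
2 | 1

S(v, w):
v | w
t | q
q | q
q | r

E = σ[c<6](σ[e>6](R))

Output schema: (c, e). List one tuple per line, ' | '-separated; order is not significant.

Row counts bottom-up:
  R → 4
  σ[e>6](R) → 2
  σ[c<6](σ[e>6](R)) → 1

== RESULT ==
c | e
5 | 7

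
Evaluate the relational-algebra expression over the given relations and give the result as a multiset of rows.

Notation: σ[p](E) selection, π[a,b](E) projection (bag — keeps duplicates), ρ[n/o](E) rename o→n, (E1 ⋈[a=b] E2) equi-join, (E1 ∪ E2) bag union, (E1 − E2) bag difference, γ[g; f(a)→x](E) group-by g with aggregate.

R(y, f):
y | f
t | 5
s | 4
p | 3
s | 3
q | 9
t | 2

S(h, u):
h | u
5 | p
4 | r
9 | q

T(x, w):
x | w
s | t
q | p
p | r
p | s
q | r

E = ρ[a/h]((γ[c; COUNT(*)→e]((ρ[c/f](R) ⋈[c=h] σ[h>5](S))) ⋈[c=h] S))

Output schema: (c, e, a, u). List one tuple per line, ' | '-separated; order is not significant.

Subexpression sizes:
  R → 6
  ρ[c/f](R) → 6
  S → 3
  σ[h>5](S) → 1
  (ρ[c/f](R) ⋈[c=h] σ[h>5](S)) → 1
  γ[c; COUNT(*)→e]((ρ[c/f](R) ⋈[c=h] σ[h>5](S))) → 1
  S → 3
  (γ[c; COUNT(*)→e]((ρ[c/f](R) ⋈[c=h] σ[h>5](S))) ⋈[c=h] S) → 1
  ρ[a/h]((γ[c; COUNT(*)→e]((ρ[c/f](R) ⋈[c=h] σ[h>5](S))) ⋈[c=h] S)) → 1

== RESULT ==
c | e | a | u
9 | 1 | 9 | q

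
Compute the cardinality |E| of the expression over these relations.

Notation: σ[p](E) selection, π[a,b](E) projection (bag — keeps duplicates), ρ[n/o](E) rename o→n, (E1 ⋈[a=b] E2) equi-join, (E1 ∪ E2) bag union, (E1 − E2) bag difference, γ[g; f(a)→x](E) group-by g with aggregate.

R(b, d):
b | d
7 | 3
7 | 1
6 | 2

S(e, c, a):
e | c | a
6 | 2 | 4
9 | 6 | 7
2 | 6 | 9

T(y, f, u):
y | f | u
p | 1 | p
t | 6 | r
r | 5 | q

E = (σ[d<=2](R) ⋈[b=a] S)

Row counts bottom-up:
  R → 3
  σ[d<=2](R) → 2
  S → 3
  (σ[d<=2](R) ⋈[b=a] S) → 1

|E| = 1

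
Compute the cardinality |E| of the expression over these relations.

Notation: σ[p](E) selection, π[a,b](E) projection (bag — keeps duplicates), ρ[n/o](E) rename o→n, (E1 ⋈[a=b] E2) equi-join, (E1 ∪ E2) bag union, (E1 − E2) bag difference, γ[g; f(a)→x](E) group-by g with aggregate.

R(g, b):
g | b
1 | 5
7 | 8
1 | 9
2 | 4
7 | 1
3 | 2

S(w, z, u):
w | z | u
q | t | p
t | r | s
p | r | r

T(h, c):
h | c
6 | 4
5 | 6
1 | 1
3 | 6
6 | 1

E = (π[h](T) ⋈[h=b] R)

Stepwise |·|:
  T → 5
  π[h](T) → 5
  R → 6
  (π[h](T) ⋈[h=b] R) → 2

|E| = 2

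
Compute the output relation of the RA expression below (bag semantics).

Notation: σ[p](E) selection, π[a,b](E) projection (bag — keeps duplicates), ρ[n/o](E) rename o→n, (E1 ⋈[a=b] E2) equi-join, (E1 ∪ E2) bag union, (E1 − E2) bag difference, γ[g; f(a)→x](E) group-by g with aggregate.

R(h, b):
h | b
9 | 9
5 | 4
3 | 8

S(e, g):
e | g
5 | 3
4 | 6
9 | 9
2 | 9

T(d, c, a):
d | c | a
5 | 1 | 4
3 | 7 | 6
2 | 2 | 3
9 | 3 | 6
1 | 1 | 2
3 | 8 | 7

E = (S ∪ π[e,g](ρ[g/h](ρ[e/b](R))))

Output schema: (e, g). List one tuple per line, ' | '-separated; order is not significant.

Stepwise |·|:
  S → 4
  R → 3
  ρ[e/b](R) → 3
  ρ[g/h](ρ[e/b](R)) → 3
  π[e,g](ρ[g/h](ρ[e/b](R))) → 3
  (S ∪ π[e,g](ρ[g/h](ρ[e/b](R)))) → 7

== RESULT ==
e | g
2 | 9
4 | 5
4 | 6
5 | 3
8 | 3
9 | 9
9 | 9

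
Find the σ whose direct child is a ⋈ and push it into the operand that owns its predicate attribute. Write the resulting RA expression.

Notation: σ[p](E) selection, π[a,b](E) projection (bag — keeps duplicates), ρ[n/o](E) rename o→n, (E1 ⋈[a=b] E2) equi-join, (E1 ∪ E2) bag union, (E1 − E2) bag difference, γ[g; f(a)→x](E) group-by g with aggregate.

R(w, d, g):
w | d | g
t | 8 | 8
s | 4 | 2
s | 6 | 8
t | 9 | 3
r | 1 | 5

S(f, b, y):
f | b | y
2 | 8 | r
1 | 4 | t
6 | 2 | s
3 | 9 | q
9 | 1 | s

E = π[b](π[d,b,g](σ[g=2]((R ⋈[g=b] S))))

σ filters on g, owned by the left side.
E' = π[b](π[d,b,g]((σ[g=2](R) ⋈[g=b] S)))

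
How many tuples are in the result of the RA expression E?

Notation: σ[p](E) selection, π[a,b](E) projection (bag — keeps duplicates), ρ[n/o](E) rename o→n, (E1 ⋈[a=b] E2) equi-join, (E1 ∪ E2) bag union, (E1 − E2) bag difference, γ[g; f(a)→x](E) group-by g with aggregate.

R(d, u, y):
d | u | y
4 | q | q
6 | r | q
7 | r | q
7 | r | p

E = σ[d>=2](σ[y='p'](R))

Subexpression sizes:
  R → 4
  σ[y='p'](R) → 1
  σ[d>=2](σ[y='p'](R)) → 1

|E| = 1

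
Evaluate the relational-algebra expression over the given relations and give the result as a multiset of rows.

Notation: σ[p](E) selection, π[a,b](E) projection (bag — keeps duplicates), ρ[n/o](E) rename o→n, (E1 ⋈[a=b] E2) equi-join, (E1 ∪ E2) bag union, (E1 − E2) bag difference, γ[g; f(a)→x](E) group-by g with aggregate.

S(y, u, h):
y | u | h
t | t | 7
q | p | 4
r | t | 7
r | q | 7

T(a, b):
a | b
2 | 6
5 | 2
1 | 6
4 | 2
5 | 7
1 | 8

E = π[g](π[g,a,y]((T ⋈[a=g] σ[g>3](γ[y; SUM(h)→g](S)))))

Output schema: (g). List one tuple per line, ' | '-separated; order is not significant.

Subexpression sizes:
  T → 6
  S → 4
  γ[y; SUM(h)→g](S) → 3
  σ[g>3](γ[y; SUM(h)→g](S)) → 3
  (T ⋈[a=g] σ[g>3](γ[y; SUM(h)→g](S))) → 1
  π[g,a,y]((T ⋈[a=g] σ[g>3](γ[y; SUM(h)→g](S)))) → 1
  π[g](π[g,a,y]((T ⋈[a=g] σ[g>3](γ[y; SUM(h)→g](S))))) → 1

== RESULT ==
g
4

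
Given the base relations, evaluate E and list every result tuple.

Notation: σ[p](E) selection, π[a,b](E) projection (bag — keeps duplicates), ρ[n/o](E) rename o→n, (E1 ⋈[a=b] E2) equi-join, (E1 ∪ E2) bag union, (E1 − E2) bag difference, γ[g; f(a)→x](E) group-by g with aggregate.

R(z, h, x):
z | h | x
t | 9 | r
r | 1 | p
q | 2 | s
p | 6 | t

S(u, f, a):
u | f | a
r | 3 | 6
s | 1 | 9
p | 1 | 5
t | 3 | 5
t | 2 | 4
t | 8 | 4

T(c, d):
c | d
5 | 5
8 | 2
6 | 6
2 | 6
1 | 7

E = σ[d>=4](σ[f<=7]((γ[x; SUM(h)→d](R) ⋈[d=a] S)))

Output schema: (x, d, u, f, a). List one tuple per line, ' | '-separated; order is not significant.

Per-node cardinality:
  R → 4
  γ[x; SUM(h)→d](R) → 4
  S → 6
  (γ[x; SUM(h)→d](R) ⋈[d=a] S) → 2
  σ[f<=7]((γ[x; SUM(h)→d](R) ⋈[d=a] S)) → 2
  σ[d>=4](σ[f<=7]((γ[x; SUM(h)→d](R) ⋈[d=a] S))) → 2

== RESULT ==
x | d | u | f | a
r | 9 | s | 1 | 9
t | 6 | r | 3 | 6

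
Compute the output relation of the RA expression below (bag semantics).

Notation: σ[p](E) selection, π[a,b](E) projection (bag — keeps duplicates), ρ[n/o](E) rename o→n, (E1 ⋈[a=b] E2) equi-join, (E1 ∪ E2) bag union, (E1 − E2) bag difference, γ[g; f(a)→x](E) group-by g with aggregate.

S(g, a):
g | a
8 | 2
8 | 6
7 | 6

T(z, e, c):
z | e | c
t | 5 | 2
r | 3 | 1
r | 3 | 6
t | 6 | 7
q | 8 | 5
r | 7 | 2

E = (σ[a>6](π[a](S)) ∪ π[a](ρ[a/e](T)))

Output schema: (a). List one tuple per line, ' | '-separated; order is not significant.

Stepwise |·|:
  S → 3
  π[a](S) → 3
  σ[a>6](π[a](S)) → 0
  T → 6
  ρ[a/e](T) → 6
  π[a](ρ[a/e](T)) → 6
  (σ[a>6](π[a](S)) ∪ π[a](ρ[a/e](T))) → 6

== RESULT ==
a
3
3
5
6
7
8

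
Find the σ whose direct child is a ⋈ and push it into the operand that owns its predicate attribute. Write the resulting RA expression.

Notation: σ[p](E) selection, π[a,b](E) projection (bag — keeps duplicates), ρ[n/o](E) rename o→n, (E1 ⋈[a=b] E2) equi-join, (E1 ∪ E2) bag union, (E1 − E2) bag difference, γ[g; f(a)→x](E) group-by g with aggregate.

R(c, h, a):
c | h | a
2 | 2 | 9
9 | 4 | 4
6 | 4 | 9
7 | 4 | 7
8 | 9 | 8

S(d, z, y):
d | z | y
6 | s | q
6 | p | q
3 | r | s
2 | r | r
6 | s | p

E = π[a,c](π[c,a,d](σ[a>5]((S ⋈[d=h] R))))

σ filters on a, owned by the right side.
E' = π[a,c](π[c,a,d]((S ⋈[d=h] σ[a>5](R))))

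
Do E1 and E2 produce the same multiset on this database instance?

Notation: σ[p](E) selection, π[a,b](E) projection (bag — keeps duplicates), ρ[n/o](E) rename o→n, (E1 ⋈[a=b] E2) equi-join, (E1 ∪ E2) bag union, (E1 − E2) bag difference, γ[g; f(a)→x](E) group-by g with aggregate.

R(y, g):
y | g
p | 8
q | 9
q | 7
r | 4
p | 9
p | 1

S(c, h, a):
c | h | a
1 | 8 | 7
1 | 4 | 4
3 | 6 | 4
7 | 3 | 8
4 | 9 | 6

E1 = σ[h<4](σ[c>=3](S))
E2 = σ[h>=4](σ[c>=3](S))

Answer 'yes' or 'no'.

E1 per-node cardinality:
  S → 5
  σ[c>=3](S) → 3
  σ[h<4](σ[c>=3](S)) → 1
E2 per-node cardinality:
  S → 5
  σ[c>=3](S) → 3
  σ[h>=4](σ[c>=3](S)) → 2

E1 result:
c | h | a
7 | 3 | 8
E2 result:
c | h | a
3 | 6 | 4
4 | 9 | 6
Witness: (7, 3, 8) appears 1× in E1 but 0× in E2.

no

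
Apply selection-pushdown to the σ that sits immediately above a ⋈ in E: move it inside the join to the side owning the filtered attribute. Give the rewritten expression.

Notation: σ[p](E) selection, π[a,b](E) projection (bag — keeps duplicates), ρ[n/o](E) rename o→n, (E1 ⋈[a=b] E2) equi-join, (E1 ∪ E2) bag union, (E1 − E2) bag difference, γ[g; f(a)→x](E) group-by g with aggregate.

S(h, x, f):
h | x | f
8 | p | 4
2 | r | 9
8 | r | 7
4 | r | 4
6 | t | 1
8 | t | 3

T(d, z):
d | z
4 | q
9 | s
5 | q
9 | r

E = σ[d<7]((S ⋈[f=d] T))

σ filters on d, owned by the right side.
E' = (S ⋈[f=d] σ[d<7](T))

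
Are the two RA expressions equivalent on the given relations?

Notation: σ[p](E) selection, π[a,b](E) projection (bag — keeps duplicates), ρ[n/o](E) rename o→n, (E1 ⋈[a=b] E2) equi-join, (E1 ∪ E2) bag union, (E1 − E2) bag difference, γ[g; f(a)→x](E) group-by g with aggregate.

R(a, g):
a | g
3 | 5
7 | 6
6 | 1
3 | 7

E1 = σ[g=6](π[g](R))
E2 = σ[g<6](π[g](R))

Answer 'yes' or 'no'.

E1 per-node cardinality:
  R → 4
  π[g](R) → 4
  σ[g=6](π[g](R)) → 1
E2 per-node cardinality:
  R → 4
  π[g](R) → 4
  σ[g<6](π[g](R)) → 2

E1 result:
g
6
E2 result:
g
1
5
Witness: (6,) appears 1× in E1 but 0× in E2.

no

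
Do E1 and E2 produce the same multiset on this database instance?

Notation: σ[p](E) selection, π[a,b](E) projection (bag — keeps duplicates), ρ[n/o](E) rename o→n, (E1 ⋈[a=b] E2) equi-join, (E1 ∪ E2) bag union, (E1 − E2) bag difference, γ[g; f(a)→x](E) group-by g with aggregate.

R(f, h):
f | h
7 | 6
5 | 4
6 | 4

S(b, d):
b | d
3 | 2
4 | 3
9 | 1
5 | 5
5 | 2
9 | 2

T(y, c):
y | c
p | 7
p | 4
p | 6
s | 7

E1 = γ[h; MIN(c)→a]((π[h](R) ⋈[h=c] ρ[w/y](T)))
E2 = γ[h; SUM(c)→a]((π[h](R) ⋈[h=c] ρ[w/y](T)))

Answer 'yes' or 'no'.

E1 row counts bottom-up:
  R → 3
  π[h](R) → 3
  T → 4
  ρ[w/y](T) → 4
  (π[h](R) ⋈[h=c] ρ[w/y](T)) → 3
  γ[h; MIN(c)→a]((π[h](R) ⋈[h=c] ρ[w/y](T))) → 2
E2 row counts bottom-up:
  R → 3
  π[h](R) → 3
  T → 4
  ρ[w/y](T) → 4
  (π[h](R) ⋈[h=c] ρ[w/y](T)) → 3
  γ[h; SUM(c)→a]((π[h](R) ⋈[h=c] ρ[w/y](T))) → 2

E1 result:
h | a
4 | 4
6 | 6
E2 result:
h | a
4 | 8
6 | 6
Witness: (4, 4) appears 1× in E1 but 0× in E2.

no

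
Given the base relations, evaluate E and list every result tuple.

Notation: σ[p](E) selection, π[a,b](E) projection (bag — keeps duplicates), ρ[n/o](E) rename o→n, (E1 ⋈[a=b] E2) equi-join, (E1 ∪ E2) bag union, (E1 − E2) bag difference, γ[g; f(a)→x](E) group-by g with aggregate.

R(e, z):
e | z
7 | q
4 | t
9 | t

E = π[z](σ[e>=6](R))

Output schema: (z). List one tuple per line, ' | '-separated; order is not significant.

Per-node cardinality:
  R → 3
  σ[e>=6](R) → 2
  π[z](σ[e>=6](R)) → 2

== RESULT ==
z
q
t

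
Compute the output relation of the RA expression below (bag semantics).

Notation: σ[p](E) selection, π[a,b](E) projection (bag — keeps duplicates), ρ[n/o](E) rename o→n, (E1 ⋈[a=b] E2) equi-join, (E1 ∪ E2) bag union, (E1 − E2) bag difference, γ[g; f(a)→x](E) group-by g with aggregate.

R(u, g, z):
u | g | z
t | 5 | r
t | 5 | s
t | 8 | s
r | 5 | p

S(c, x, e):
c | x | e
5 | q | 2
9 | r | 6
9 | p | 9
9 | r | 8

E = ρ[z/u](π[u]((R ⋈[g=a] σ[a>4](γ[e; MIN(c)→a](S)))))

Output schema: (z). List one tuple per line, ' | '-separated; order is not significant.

Stepwise |·|:
  R → 4
  S → 4
  γ[e; MIN(c)→a](S) → 4
  σ[a>4](γ[e; MIN(c)→a](S)) → 4
  (R ⋈[g=a] σ[a>4](γ[e; MIN(c)→a](S))) → 3
  π[u]((R ⋈[g=a] σ[a>4](γ[e; MIN(c)→a](S)))) → 3
  ρ[z/u](π[u]((R ⋈[g=a] σ[a>4](γ[e; MIN(c)→a](S))))) → 3

== RESULT ==
z
r
t
t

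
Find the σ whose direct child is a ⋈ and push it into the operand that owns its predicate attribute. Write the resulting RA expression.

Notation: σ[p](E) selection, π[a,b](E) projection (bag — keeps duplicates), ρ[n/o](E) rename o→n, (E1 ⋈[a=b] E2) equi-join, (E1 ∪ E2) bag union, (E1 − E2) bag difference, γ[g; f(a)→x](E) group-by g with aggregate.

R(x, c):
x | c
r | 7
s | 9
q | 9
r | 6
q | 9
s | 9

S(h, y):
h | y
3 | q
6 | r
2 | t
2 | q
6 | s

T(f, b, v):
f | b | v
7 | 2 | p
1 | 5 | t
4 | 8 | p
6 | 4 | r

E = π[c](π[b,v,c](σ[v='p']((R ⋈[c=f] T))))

σ filters on v, owned by the right side.
E' = π[c](π[b,v,c]((R ⋈[c=f] σ[v='p'](T))))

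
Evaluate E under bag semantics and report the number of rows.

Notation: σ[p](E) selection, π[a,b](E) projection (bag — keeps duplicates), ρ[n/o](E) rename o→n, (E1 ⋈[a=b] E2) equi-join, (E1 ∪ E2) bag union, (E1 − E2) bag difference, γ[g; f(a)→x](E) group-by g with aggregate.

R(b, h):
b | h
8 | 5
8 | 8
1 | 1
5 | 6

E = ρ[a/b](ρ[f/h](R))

Stepwise |·|:
  R → 4
  ρ[f/h](R) → 4
  ρ[a/b](ρ[f/h](R)) → 4

|E| = 4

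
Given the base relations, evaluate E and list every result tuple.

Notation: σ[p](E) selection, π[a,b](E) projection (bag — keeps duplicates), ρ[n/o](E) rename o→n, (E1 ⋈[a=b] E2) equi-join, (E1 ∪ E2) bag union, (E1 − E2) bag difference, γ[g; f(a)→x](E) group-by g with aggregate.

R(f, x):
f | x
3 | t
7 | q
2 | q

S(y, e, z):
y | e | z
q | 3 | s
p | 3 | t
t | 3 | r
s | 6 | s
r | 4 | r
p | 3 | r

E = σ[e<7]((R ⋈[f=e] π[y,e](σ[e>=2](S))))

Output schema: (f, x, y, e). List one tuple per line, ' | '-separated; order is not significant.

Subexpression sizes:
  R → 3
  S → 6
  σ[e>=2](S) → 6
  π[y,e](σ[e>=2](S)) → 6
  (R ⋈[f=e] π[y,e](σ[e>=2](S))) → 4
  σ[e<7]((R ⋈[f=e] π[y,e](σ[e>=2](S)))) → 4

== RESULT ==
f | x | y | e
3 | t | p | 3
3 | t | p | 3
3 | t | q | 3
3 | t | t | 3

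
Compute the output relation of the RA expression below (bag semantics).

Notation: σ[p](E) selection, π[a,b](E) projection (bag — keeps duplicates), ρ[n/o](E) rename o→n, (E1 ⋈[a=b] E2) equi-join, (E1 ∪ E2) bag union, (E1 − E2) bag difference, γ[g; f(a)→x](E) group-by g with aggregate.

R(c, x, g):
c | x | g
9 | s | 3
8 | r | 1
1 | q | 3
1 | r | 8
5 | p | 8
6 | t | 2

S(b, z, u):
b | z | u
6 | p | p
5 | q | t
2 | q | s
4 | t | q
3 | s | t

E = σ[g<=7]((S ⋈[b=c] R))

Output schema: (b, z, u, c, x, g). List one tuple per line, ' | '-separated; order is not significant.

Stepwise |·|:
  S → 5
  R → 6
  (S ⋈[b=c] R) → 2
  σ[g<=7]((S ⋈[b=c] R)) → 1

== RESULT ==
b | z | u | c | x | g
6 | p | p | 6 | t | 2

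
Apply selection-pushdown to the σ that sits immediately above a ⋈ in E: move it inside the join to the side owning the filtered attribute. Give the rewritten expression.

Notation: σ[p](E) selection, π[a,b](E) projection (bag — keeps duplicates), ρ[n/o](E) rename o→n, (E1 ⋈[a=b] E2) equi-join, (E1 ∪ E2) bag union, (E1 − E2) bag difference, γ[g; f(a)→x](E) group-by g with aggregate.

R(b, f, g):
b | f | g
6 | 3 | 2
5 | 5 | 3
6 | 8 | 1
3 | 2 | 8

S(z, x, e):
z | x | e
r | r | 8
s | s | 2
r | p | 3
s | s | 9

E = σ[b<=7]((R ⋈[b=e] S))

σ filters on b, owned by the left side.
E' = (σ[b<=7](R) ⋈[b=e] S)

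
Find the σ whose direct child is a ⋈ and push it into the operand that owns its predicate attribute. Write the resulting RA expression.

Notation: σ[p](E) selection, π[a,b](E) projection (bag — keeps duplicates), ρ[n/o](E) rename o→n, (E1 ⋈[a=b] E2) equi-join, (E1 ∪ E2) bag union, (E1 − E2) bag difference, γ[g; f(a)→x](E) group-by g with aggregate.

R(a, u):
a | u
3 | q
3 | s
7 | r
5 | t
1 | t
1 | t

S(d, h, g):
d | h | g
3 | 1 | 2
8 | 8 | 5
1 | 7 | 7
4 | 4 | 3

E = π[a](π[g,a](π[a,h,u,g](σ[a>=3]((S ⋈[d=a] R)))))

σ filters on a, owned by the right side.
E' = π[a](π[g,a](π[a,h,u,g]((S ⋈[d=a] σ[a>=3](R)))))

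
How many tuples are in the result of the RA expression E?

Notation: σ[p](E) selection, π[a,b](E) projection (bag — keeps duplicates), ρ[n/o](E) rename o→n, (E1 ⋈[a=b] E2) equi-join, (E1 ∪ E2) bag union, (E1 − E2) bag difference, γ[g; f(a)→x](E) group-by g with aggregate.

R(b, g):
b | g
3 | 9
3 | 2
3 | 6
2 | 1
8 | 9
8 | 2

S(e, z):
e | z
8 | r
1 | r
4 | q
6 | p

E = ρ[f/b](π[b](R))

Row counts bottom-up:
  R → 6
  π[b](R) → 6
  ρ[f/b](π[b](R)) → 6

|E| = 6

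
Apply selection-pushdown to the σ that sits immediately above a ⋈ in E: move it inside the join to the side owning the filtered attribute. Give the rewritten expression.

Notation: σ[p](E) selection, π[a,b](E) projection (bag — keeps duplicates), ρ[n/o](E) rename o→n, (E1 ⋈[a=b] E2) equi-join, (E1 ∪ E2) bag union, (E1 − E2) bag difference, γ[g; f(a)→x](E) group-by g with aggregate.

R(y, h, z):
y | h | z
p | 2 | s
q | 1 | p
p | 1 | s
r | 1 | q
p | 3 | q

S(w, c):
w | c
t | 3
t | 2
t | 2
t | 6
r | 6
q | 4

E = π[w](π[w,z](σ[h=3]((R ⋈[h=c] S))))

σ filters on h, owned by the left side.
E' = π[w](π[w,z]((σ[h=3](R) ⋈[h=c] S)))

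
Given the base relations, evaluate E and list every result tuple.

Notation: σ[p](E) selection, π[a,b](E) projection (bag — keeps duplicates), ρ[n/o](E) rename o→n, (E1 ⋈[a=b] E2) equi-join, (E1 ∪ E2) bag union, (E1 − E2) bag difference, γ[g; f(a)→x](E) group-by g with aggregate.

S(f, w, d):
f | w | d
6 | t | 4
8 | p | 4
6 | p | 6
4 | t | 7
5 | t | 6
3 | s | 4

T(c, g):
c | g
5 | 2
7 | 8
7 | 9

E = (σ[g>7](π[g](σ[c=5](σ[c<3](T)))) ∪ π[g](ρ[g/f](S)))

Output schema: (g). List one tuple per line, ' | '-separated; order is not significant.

Row counts bottom-up:
  T → 3
  σ[c<3](T) → 0
  σ[c=5](σ[c<3](T)) → 0
  π[g](σ[c=5](σ[c<3](T))) → 0
  σ[g>7](π[g](σ[c=5](σ[c<3](T)))) → 0
  S → 6
  ρ[g/f](S) → 6
  π[g](ρ[g/f](S)) → 6
  (σ[g>7](π[g](σ[c=5](σ[c<3](T)))) ∪ π[g](ρ[g/f](S))) → 6

== RESULT ==
g
3
4
5
6
6
8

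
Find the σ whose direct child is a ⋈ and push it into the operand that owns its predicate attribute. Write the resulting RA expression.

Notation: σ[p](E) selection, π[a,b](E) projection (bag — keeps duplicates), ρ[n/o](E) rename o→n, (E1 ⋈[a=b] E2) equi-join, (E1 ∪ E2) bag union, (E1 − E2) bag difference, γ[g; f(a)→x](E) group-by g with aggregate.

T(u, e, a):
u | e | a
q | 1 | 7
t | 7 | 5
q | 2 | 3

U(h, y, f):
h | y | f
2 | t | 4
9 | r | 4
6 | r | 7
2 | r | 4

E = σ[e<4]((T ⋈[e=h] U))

σ filters on e, owned by the left side.
E' = (σ[e<4](T) ⋈[e=h] U)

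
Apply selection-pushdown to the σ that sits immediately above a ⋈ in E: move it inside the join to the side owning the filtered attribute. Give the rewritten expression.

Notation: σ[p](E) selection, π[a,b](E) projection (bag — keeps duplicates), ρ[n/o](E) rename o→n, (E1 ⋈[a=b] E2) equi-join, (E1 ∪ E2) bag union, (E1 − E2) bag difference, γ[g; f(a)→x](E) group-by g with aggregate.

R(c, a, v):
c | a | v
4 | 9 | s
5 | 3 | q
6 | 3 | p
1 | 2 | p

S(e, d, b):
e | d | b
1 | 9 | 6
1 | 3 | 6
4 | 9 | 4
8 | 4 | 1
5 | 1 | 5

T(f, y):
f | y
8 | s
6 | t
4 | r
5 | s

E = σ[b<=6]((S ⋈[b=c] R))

σ filters on b, owned by the left side.
E' = (σ[b<=6](S) ⋈[b=c] R)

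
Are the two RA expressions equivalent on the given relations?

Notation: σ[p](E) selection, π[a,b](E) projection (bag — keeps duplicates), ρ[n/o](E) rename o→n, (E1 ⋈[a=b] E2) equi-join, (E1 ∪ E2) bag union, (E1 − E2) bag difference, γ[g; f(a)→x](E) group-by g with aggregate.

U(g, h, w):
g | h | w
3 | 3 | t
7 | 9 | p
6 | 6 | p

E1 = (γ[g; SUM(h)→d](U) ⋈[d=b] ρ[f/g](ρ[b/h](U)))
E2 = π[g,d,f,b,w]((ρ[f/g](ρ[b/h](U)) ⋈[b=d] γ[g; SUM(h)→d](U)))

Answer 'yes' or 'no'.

E1 stepwise |·|:
  U → 3
  γ[g; SUM(h)→d](U) → 3
  U → 3
  ρ[b/h](U) → 3
  ρ[f/g](ρ[b/h](U)) → 3
  (γ[g; SUM(h)→d](U) ⋈[d=b] ρ[f/g](ρ[b/h](U))) → 3
E2 stepwise |·|:
  U → 3
  ρ[b/h](U) → 3
  ρ[f/g](ρ[b/h](U)) → 3
  U → 3
  γ[g; SUM(h)→d](U) → 3
  (ρ[f/g](ρ[b/h](U)) ⋈[b=d] γ[g; SUM(h)→d](U)) → 3
  π[g,d,f,b,w]((ρ[f/g](ρ[b/h](U)) ⋈[b=d] γ[g; SUM(h)→d](U))) → 3

E1 and E2 produce the same multiset:
g | d | f | b | w
3 | 3 | 3 | 3 | t
6 | 6 | 6 | 6 | p
7 | 9 | 7 | 9 | p

yes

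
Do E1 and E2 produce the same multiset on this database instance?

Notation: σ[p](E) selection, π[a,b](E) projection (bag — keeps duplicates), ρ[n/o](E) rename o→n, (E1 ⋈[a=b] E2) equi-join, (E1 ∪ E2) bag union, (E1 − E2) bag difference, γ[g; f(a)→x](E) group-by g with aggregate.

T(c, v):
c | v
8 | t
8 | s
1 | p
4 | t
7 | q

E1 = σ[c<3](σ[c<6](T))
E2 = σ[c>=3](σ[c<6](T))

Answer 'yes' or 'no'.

E1 row counts bottom-up:
  T → 5
  σ[c<6](T) → 2
  σ[c<3](σ[c<6](T)) → 1
E2 row counts bottom-up:
  T → 5
  σ[c<6](T) → 2
  σ[c>=3](σ[c<6](T)) → 1

E1 result:
c | v
1 | p
E2 result:
c | v
4 | t
Witness: (1, 'p') appears 1× in E1 but 0× in E2.

no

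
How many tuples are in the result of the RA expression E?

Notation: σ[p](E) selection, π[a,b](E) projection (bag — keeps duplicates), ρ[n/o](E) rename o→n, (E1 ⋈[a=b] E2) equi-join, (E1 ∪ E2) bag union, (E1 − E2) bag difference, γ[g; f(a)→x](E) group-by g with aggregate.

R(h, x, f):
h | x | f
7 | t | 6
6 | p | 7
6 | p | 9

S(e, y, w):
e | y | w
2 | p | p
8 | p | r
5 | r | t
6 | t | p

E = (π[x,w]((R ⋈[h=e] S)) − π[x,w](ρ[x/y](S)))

Stepwise |·|:
  R → 3
  S → 4
  (R ⋈[h=e] S) → 2
  π[x,w]((R ⋈[h=e] S)) → 2
  S → 4
  ρ[x/y](S) → 4
  π[x,w](ρ[x/y](S)) → 4
  (π[x,w]((R ⋈[h=e] S)) − π[x,w](ρ[x/y](S))) → 1

|E| = 1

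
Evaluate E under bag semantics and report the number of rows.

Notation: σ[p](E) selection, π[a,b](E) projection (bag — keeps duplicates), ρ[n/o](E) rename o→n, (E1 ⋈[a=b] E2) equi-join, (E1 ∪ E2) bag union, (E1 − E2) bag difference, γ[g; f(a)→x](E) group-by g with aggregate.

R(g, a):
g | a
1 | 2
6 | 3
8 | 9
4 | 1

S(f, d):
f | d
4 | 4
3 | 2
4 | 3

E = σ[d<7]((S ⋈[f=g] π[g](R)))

Row counts bottom-up:
  S → 3
  R → 4
  π[g](R) → 4
  (S ⋈[f=g] π[g](R)) → 2
  σ[d<7]((S ⋈[f=g] π[g](R))) → 2

|E| = 2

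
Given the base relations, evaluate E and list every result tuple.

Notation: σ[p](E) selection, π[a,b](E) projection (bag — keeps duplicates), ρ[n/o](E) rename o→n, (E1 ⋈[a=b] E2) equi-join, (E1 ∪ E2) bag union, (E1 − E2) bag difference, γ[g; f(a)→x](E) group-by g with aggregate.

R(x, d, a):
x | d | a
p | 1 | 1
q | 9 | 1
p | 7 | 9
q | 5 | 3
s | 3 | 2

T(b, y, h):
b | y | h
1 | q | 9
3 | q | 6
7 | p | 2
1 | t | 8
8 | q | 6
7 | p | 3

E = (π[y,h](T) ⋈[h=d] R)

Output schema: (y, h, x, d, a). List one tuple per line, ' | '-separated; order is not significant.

Subexpression sizes:
  T → 6
  π[y,h](T) → 6
  R → 5
  (π[y,h](T) ⋈[h=d] R) → 2

== RESULT ==
y | h | x | d | a
p | 3 | s | 3 | 2
q | 9 | q | 9 | 1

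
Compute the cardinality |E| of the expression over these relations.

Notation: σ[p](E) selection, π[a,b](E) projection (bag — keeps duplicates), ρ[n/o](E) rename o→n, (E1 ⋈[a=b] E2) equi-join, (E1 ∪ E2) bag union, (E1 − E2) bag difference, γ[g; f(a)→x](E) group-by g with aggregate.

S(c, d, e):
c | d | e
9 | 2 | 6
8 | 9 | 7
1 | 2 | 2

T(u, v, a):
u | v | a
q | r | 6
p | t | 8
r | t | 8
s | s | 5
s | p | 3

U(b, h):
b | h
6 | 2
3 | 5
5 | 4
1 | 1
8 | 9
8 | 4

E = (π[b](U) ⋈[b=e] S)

Subexpression sizes:
  U → 6
  π[b](U) → 6
  S → 3
  (π[b](U) ⋈[b=e] S) → 1

|E| = 1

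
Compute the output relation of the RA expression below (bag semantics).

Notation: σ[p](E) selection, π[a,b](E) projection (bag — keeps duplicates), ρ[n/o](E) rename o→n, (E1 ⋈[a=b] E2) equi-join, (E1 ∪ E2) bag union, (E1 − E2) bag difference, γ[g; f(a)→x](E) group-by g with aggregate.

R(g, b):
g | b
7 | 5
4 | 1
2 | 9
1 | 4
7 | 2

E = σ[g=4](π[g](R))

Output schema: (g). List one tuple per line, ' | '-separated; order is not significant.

Row counts bottom-up:
  R → 5
  π[g](R) → 5
  σ[g=4](π[g](R)) → 1

== RESULT ==
g
4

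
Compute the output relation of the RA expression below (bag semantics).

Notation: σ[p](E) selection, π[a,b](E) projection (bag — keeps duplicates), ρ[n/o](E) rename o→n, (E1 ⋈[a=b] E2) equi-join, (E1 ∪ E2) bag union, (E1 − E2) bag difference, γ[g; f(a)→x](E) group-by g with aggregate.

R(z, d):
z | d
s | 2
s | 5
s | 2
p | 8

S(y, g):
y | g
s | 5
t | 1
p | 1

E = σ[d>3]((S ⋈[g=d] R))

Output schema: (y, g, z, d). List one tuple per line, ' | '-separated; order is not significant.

Subexpression sizes:
  S → 3
  R → 4
  (S ⋈[g=d] R) → 1
  σ[d>3]((S ⋈[g=d] R)) → 1

== RESULT ==
y | g | z | d
s | 5 | s | 5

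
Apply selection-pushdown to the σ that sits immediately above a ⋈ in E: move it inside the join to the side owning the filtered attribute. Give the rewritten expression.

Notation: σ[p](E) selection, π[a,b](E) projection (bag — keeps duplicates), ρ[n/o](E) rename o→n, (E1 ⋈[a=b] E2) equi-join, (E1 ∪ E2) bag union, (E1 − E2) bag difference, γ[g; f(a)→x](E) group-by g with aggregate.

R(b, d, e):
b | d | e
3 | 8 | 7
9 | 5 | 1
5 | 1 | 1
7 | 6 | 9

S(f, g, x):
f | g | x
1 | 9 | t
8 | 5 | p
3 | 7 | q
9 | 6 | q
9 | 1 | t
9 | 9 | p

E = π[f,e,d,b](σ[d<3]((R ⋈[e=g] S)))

σ filters on d, owned by the left side.
E' = π[f,e,d,b]((σ[d<3](R) ⋈[e=g] S))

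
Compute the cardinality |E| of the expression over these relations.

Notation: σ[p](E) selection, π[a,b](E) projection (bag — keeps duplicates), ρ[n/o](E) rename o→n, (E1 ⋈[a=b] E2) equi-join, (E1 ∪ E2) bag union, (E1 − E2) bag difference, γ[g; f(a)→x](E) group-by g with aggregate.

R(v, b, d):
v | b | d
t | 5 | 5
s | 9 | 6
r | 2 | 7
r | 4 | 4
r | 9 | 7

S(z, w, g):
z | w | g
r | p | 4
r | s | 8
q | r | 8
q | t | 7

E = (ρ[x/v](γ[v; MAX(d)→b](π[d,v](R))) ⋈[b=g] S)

Stepwise |·|:
  R → 5
  π[d,v](R) → 5
  γ[v; MAX(d)→b](π[d,v](R)) → 3
  ρ[x/v](γ[v; MAX(d)→b](π[d,v](R))) → 3
  S → 4
  (ρ[x/v](γ[v; MAX(d)→b](π[d,v](R))) ⋈[b=g] S) → 1

|E| = 1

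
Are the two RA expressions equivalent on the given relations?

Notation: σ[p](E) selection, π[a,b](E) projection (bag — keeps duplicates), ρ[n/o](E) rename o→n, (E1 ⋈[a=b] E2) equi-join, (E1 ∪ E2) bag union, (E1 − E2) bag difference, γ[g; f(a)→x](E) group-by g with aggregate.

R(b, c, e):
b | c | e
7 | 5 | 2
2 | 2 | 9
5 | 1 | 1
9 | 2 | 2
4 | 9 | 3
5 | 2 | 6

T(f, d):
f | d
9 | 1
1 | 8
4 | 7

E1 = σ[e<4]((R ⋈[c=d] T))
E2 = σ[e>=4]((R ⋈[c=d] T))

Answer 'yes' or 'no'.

E1 per-node cardinality:
  R → 6
  T → 3
  (R ⋈[c=d] T) → 1
  σ[e<4]((R ⋈[c=d] T)) → 1
E2 per-node cardinality:
  R → 6
  T → 3
  (R ⋈[c=d] T) → 1
  σ[e>=4]((R ⋈[c=d] T)) → 0

E1 result:
b | c | e | f | d
5 | 1 | 1 | 9 | 1
E2 result:
b | c | e | f | d
(0 rows)
Witness: (5, 1, 1, 9, 1) appears 1× in E1 but 0× in E2.

no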